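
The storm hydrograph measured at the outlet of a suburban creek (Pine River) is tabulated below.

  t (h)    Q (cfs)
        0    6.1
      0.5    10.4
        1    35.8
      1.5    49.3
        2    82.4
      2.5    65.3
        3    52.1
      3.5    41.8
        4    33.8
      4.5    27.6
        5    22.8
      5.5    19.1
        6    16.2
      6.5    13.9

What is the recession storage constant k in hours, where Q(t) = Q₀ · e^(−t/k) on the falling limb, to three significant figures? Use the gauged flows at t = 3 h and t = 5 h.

On the falling limb, Q drops from 52.1 to 22.8 cfs between t = 3 h and t = 5 h (Δt = 2 h).
k = −Δt / ln(Q₂/Q₁) = −2 / ln(22.8/52.1) = 2.42 h.

k ≈ 2.42 h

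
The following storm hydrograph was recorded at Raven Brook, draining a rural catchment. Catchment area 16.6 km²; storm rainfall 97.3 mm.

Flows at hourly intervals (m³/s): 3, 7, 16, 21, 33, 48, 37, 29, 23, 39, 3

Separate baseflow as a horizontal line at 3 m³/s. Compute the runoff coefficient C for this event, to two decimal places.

ΣQ_DR = 226.0 m³/s; V = ΣQ_DR·Δt = 8.136 × 10^5 m³.
Runoff depth d = V / A = 49.01 mm.
C = d / P = 49.01 / 97.3 = 0.50.

C ≈ 0.50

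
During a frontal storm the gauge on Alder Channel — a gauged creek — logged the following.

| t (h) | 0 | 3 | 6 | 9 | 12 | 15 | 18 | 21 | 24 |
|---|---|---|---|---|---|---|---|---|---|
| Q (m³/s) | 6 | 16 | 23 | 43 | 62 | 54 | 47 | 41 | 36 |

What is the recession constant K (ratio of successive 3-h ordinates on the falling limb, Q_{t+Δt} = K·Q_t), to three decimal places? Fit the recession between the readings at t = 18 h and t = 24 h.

K ≈ 0.875

Using the recession-limb readings at t = 18 h and t = 24 h: Q falls from 47 to 36 m³/s over 2 intervals.
K = (Q₂/Q₁)^(1/2) = (36/47)^(1/2) = 0.875.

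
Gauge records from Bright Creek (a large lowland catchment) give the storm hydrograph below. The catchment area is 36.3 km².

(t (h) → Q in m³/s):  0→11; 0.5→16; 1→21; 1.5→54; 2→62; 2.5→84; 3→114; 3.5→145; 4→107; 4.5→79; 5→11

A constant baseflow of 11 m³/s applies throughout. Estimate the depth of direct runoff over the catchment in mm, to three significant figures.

d ≈ 28.9 mm

Direct runoff: 0.0, 5.0, 10.0, 43.0, 51.0, 73.0, 103.0, 134.0, 96.0, 68.0, 0.0 m³/s; ΣQ_DR = 583.0 m³/s.
V = ΣQ_DR · Δt = 583.0 × 1800 s = 1.049 × 10^6 m³.
Over A = 36.3 km², depth = V / A = 28.9 mm.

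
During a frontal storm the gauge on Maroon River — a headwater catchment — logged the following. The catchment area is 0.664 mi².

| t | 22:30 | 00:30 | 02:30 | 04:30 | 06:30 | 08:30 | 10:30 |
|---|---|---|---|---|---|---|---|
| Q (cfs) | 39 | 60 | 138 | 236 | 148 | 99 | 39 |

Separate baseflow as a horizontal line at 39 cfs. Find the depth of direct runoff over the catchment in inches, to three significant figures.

d ≈ 2.27 in

Direct runoff: 0.0, 21.0, 99.0, 197.0, 109.0, 60.0, 0.0 cfs; ΣQ_DR = 486.0 cfs.
V = ΣQ_DR · Δt = 486.0 × 7200 s = 3.499 × 10^6 ft³.
Over A = 0.664 mi², depth = V / A = 2.27 in.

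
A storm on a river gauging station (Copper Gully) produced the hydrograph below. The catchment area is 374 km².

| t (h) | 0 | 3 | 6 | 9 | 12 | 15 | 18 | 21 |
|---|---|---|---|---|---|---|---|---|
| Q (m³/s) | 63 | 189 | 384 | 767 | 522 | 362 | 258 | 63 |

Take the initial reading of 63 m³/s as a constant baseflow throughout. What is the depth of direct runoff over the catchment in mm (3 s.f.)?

d ≈ 60.8 mm

Direct runoff: 0.0, 126.0, 321.0, 704.0, 459.0, 299.0, 195.0, 0.0 m³/s; ΣQ_DR = 2104 m³/s.
V = ΣQ_DR · Δt = 2104 × 10800 s = 2.272 × 10^7 m³.
Over A = 374 km², depth = V / A = 60.8 mm.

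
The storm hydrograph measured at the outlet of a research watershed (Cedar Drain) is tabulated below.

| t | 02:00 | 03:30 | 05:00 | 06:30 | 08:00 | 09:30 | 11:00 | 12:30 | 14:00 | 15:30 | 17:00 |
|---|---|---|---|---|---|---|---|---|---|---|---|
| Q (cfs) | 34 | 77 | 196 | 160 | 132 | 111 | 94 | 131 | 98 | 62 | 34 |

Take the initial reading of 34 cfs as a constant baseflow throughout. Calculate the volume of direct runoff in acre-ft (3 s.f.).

Direct-runoff ordinates (Q − Q_b): 0.0, 43.0, 162.0, 126.0, 98.0, 77.0, 60.0, 97.0, 64.0, 28.0, 0.0 cfs.
ΣQ_DR = 755.0 cfs.
With Δt = 1.5 h = 5400 s, V = ΣQ_DR · Δt = 755.0 × 5400 = 4.08 × 10^6 ft³ = 93.6 acre-ft.

V ≈ 93.6 acre-ft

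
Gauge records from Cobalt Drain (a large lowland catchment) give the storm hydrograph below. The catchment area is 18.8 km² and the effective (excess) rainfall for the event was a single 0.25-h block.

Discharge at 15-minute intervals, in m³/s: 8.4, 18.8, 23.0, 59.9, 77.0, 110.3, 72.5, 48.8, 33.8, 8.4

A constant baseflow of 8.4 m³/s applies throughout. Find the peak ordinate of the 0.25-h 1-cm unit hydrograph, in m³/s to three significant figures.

U_p ≈ 56.5 m³/s

Direct runoff: 0.0, 10.4, 14.6, 51.5, 68.6, 101.9, 64.1, 40.4, 25.4, 0.0 m³/s; ΣQ_DR = 376.9 m³/s, peak = 101.9 m³/s.
Runoff depth d = ΣQ_DR·Δt / A = 376.9 × 900 / (18.8 km²) = 18.04 mm.
The 1-cm UH is the DRH scaled by (10 mm)/d, so U_p = 101.9 × 10/18.04 = 56.5 m³/s.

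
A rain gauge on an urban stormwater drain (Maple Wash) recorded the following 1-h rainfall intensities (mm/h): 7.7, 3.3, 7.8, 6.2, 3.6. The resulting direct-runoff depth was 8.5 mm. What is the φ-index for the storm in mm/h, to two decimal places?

φ ≈ 4.40 mm/h

Only the 3 blocks with intensity above φ contribute runoff: 7.7, 7.8, 6.2 mm/h.
Σ(I−φ)·Δt = d  ⇒  (7.7+7.8+6.2 − 3φ)·1 = 8.5
φ = (21.70 − 8.5/1) / 3 = 4.40 mm/h.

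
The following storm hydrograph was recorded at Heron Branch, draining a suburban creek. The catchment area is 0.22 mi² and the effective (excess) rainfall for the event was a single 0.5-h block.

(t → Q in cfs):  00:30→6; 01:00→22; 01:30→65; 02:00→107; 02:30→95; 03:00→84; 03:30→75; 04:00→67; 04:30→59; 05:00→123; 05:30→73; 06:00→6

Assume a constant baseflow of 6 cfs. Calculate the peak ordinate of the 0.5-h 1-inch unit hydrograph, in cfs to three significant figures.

Direct runoff: 0.0, 16.0, 59.0, 101.0, 89.0, 78.0, 69.0, 61.0, 53.0, 117.0, 67.0, 0.0 cfs; ΣQ_DR = 710.0 cfs, peak = 117.0 cfs.
Runoff depth d = ΣQ_DR·Δt / A = 710.0 × 1800 / (0.22 mi²) = 2.500 in.
The 1-inch UH is the DRH scaled by (1 in)/d, so U_p = 117.0 × 1/2.500 = 46.8 cfs.

U_p ≈ 46.8 cfs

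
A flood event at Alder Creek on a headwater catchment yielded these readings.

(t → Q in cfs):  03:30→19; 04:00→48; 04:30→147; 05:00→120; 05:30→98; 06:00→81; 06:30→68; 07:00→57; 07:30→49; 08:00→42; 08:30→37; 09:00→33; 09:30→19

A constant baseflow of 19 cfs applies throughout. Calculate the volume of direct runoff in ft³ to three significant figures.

V ≈ 1.03 × 10^6 ft³

Direct-runoff ordinates (Q − Q_b): 0.0, 29.0, 128.0, 101.0, 79.0, 62.0, 49.0, 38.0, 30.0, 23.0, 18.0, 14.0, 0.0 cfs.
ΣQ_DR = 571.0 cfs.
With Δt = 0.5 h = 1800 s, V = ΣQ_DR · Δt = 571.0 × 1800 = 1.03 × 10^6 ft³.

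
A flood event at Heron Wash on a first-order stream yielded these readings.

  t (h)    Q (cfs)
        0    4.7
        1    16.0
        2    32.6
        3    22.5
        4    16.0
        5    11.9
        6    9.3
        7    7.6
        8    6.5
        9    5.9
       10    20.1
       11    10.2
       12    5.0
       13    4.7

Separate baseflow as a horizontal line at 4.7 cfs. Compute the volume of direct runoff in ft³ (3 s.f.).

Direct-runoff ordinates (Q − Q_b): 0.0, 11.3, 27.9, 17.8, 11.3, 7.2, 4.6, 2.9, 1.8, 1.2, 15.4, 5.5, 0.3, 0.0 cfs.
ΣQ_DR = 107.2 cfs.
With Δt = 1 h = 3600 s, V = ΣQ_DR · Δt = 107.2 × 3600 = 3.86 × 10^5 ft³.

V ≈ 3.86 × 10^5 ft³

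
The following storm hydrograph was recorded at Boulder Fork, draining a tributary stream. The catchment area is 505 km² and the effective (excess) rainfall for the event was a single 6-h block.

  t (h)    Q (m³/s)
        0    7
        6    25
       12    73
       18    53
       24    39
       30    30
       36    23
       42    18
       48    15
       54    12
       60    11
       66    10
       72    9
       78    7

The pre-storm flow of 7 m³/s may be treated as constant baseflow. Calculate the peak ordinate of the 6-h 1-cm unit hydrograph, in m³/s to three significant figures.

U_p ≈ 65.9 m³/s

Direct runoff: 0.0, 18.0, 66.0, 46.0, 32.0, 23.0, 16.0, 11.0, 8.0, 5.0, 4.0, 3.0, 2.0, 0.0 m³/s; ΣQ_DR = 234.0 m³/s, peak = 66.0 m³/s.
Runoff depth d = ΣQ_DR·Δt / A = 234.0 × 21600 / (505 km²) = 10.01 mm.
The 1-cm UH is the DRH scaled by (10 mm)/d, so U_p = 66.0 × 10/10.01 = 65.9 m³/s.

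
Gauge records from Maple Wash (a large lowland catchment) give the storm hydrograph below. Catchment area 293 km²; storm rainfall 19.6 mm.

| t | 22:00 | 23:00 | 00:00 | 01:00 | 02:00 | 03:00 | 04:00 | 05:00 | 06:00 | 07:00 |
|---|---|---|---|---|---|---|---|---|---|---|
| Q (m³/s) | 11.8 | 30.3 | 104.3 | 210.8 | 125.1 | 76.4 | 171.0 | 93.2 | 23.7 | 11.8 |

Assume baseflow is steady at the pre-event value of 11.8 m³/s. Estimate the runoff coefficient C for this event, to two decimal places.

ΣQ_DR = 740.4 m³/s; V = ΣQ_DR·Δt = 2.665 × 10^6 m³.
Runoff depth d = V / A = 9.097 mm.
C = d / P = 9.097 / 19.6 = 0.46.

C ≈ 0.46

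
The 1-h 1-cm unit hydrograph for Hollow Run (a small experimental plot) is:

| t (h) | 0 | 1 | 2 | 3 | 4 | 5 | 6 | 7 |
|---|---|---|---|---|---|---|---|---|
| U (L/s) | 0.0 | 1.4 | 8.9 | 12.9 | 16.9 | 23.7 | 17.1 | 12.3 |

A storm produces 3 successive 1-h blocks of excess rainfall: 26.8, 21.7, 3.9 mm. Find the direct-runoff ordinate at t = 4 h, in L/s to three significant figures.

By discrete convolution, Q_j = Σ (P_i / 10 mm) · U_{j−i}.
At t = 4 h (j=4): Q = (26.8/10)·16.9 + (21.7/10)·12.9 + (3.9/10)·8.9 = 76.8 L/s.

Q ≈ 76.8 L/s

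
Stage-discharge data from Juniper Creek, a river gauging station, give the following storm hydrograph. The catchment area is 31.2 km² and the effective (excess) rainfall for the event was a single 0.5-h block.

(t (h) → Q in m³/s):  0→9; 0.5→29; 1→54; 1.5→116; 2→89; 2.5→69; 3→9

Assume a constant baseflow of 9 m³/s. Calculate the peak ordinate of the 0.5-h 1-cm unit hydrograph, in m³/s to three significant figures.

Direct runoff: 0.0, 20.0, 45.0, 107.0, 80.0, 60.0, 0.0 m³/s; ΣQ_DR = 312.0 m³/s, peak = 107.0 m³/s.
Runoff depth d = ΣQ_DR·Δt / A = 312.0 × 1800 / (31.2 km²) = 18.00 mm.
The 1-cm UH is the DRH scaled by (10 mm)/d, so U_p = 107.0 × 10/18.00 = 59.4 m³/s.

U_p ≈ 59.4 m³/s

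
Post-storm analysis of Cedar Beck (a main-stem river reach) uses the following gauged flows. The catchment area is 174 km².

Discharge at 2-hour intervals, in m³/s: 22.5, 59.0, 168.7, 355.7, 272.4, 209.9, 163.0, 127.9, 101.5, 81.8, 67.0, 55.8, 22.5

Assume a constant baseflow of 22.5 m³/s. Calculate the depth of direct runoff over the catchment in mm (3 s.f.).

Direct runoff: 0.0, 36.5, 146.2, 333.2, 249.9, 187.4, 140.5, 105.4, 79.0, 59.3, 44.5, 33.3, 0.0 m³/s; ΣQ_DR = 1415 m³/s.
V = ΣQ_DR · Δt = 1415 × 7200 s = 1.019 × 10^7 m³.
Over A = 174 km², depth = V / A = 58.6 mm.

d ≈ 58.6 mm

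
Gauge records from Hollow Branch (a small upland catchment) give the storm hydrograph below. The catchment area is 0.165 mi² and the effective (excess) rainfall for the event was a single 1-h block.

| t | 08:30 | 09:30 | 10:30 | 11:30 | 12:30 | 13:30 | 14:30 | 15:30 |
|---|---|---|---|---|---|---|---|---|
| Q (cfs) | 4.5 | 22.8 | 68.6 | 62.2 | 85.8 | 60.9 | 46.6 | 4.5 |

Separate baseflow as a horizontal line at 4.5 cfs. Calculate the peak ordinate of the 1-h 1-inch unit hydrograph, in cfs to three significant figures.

Direct runoff: 0.0, 18.3, 64.1, 57.7, 81.3, 56.4, 42.1, 0.0 cfs; ΣQ_DR = 319.9 cfs, peak = 81.3 cfs.
Runoff depth d = ΣQ_DR·Δt / A = 319.9 × 3600 / (0.165 mi²) = 3.004 in.
The 1-inch UH is the DRH scaled by (1 in)/d, so U_p = 81.3 × 1/3.004 = 27.1 cfs.

U_p ≈ 27.1 cfs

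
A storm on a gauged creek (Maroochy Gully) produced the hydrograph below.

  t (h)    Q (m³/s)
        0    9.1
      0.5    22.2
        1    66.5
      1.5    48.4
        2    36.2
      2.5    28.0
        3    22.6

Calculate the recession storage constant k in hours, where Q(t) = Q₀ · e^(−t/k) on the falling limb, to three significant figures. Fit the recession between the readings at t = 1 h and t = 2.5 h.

k ≈ 1.73 h

On the falling limb, Q drops from 66.5 to 28.0 m³/s between t = 1 h and t = 2.5 h (Δt = 1.5 h).
k = −Δt / ln(Q₂/Q₁) = −1.5 / ln(28.0/66.5) = 1.73 h.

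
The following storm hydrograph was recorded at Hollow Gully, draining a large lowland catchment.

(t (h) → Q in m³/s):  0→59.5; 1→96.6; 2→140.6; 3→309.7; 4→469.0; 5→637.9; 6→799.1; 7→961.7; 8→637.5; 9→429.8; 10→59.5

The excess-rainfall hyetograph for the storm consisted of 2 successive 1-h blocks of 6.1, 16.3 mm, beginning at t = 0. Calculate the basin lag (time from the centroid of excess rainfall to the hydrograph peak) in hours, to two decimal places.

Centroid of excess rainfall: t_c = Σ P_i·t̄_i / ΣP_i = 1.2277 h (block centres at 0.5, 1.5 h).
Hydrograph peak occurs at t = 7 h, so basin lag t_L = 7 − 1.2277 = 5.77 h.

t_L ≈ 5.77 h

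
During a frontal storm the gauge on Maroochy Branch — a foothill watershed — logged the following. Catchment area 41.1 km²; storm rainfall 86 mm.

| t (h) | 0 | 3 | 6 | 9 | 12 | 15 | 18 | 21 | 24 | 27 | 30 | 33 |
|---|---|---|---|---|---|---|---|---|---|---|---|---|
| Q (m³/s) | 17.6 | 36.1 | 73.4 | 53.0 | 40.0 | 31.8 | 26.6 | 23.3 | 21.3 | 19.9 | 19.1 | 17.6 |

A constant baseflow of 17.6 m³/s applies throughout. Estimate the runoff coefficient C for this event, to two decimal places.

C ≈ 0.51

ΣQ_DR = 168.5 m³/s; V = ΣQ_DR·Δt = 1.820 × 10^6 m³.
Runoff depth d = V / A = 44.28 mm.
C = d / P = 44.28 / 86 = 0.51.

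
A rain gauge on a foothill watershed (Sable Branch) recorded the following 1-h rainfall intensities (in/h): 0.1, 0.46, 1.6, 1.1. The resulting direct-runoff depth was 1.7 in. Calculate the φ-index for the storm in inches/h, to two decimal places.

Only the 2 blocks with intensity above φ contribute runoff: 1.6, 1.1 in/h.
Σ(I−φ)·Δt = d  ⇒  (1.6+1.1 − 2φ)·1 = 1.7
φ = (2.700 − 1.7/1) / 2 = 0.50 in/h.

φ ≈ 0.50 in/h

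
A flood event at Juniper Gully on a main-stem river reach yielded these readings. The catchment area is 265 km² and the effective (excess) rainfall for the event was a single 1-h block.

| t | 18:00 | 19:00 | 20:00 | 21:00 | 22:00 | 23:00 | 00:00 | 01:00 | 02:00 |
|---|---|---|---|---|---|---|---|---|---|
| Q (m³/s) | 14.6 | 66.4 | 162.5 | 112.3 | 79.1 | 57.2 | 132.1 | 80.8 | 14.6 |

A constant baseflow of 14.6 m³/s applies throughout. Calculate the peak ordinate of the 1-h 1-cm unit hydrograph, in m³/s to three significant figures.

U_p ≈ 185 m³/s

Direct runoff: 0.0, 51.8, 147.9, 97.7, 64.5, 42.6, 117.5, 66.2, 0.0 m³/s; ΣQ_DR = 588.2 m³/s, peak = 147.9 m³/s.
Runoff depth d = ΣQ_DR·Δt / A = 588.2 × 3600 / (265 km²) = 7.991 mm.
The 1-cm UH is the DRH scaled by (10 mm)/d, so U_p = 147.9 × 10/7.991 = 185 m³/s.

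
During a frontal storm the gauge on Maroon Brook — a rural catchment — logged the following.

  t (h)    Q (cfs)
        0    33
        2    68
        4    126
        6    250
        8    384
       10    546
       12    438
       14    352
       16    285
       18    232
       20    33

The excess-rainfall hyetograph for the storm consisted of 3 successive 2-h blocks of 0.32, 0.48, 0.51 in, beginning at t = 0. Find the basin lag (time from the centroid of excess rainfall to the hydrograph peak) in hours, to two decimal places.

Centroid of excess rainfall: t_c = Σ P_i·t̄_i / ΣP_i = 3.2901 h (block centres at 1, 3, 5 h).
Hydrograph peak occurs at t = 10 h, so basin lag t_L = 10 − 3.2901 = 6.71 h.

t_L ≈ 6.71 h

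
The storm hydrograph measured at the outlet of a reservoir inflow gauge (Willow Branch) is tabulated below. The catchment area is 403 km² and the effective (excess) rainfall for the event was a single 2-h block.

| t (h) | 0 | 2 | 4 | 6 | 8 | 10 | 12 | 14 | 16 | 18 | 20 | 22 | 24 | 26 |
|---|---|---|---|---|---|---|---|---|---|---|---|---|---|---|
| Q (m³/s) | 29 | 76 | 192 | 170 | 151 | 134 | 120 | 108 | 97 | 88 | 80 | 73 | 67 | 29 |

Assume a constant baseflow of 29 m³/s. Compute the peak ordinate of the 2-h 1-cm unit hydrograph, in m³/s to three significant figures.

U_p ≈ 90.5 m³/s

Direct runoff: 0.0, 47.0, 163.0, 141.0, 122.0, 105.0, 91.0, 79.0, 68.0, 59.0, 51.0, 44.0, 38.0, 0.0 m³/s; ΣQ_DR = 1008 m³/s, peak = 163.0 m³/s.
Runoff depth d = ΣQ_DR·Δt / A = 1008 × 7200 / (403 km²) = 18.01 mm.
The 1-cm UH is the DRH scaled by (10 mm)/d, so U_p = 163.0 × 10/18.01 = 90.5 m³/s.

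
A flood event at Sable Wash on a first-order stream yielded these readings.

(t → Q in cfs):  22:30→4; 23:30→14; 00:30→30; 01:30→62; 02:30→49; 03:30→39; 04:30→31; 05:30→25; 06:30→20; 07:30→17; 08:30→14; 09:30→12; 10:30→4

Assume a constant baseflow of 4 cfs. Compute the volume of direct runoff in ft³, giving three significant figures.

V ≈ 9.68 × 10^5 ft³

Direct-runoff ordinates (Q − Q_b): 0.0, 10.0, 26.0, 58.0, 45.0, 35.0, 27.0, 21.0, 16.0, 13.0, 10.0, 8.0, 0.0 cfs.
ΣQ_DR = 269.0 cfs.
With Δt = 1 h = 3600 s, V = ΣQ_DR · Δt = 269.0 × 3600 = 9.68 × 10^5 ft³.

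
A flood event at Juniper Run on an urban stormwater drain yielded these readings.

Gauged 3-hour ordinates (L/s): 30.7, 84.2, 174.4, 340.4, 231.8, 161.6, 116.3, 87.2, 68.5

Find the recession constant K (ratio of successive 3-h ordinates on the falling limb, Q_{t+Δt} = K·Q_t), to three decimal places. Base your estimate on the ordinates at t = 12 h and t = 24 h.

Using the recession-limb readings at t = 12 h and t = 24 h: Q falls from 231.8 to 68.5 L/s over 4 intervals.
K = (Q₂/Q₁)^(1/4) = (68.5/231.8)^(1/4) = 0.737.

K ≈ 0.737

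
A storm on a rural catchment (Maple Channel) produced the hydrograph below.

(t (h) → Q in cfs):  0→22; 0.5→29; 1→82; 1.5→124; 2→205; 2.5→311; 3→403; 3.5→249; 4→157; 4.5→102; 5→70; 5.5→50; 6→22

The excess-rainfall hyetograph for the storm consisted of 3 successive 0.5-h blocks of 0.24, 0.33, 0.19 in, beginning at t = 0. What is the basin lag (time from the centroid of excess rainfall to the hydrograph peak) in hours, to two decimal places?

Centroid of excess rainfall: t_c = Σ P_i·t̄_i / ΣP_i = 0.7171 h (block centres at 0.25, 0.75, 1.25 h).
Hydrograph peak occurs at t = 3 h, so basin lag t_L = 3 − 0.7171 = 2.28 h.

t_L ≈ 2.28 h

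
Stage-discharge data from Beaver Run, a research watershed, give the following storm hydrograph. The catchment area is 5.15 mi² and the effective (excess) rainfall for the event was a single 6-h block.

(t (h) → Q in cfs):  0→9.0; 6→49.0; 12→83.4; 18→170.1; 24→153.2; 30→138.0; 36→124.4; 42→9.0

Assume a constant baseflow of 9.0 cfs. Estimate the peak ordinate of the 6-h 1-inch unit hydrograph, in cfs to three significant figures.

U_p ≈ 134 cfs

Direct runoff: 0.0, 40.0, 74.4, 161.1, 144.2, 129.0, 115.4, 0.0 cfs; ΣQ_DR = 664.1 cfs, peak = 161.1 cfs.
Runoff depth d = ΣQ_DR·Δt / A = 664.1 × 21600 / (5.15 mi²) = 1.199 in.
The 1-inch UH is the DRH scaled by (1 in)/d, so U_p = 161.1 × 1/1.199 = 134 cfs.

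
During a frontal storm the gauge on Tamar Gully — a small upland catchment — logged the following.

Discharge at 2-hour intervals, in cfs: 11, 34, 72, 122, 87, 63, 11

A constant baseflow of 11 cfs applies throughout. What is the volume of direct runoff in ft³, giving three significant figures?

V ≈ 2.33 × 10^6 ft³

Direct-runoff ordinates (Q − Q_b): 0.0, 23.0, 61.0, 111.0, 76.0, 52.0, 0.0 cfs.
ΣQ_DR = 323.0 cfs.
With Δt = 2 h = 7200 s, V = ΣQ_DR · Δt = 323.0 × 7200 = 2.33 × 10^6 ft³.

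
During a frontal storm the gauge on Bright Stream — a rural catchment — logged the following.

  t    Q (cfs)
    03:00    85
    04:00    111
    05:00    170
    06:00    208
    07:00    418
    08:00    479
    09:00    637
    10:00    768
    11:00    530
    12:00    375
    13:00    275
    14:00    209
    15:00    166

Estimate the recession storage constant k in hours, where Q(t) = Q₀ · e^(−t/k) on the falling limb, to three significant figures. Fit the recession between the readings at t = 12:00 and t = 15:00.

On the falling limb, Q drops from 375 to 166 cfs between t = 12:00 and t = 15:00 (Δt = 3 h).
k = −Δt / ln(Q₂/Q₁) = −3 / ln(166/375) = 3.68 h.

k ≈ 3.68 h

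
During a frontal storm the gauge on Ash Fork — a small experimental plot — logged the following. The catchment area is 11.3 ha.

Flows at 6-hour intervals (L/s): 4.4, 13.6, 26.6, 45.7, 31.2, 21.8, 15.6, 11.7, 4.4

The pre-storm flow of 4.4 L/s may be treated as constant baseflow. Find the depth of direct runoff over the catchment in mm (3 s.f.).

d ≈ 25.9 mm

Direct runoff: 0.0, 9.2, 22.2, 41.3, 26.8, 17.4, 11.2, 7.3, 0.0 L/s; ΣQ_DR = 135.4 L/s.
V = ΣQ_DR · Δt = 135.4 × 21600 s = 2.925 × 10^6 L.
Over A = 11.3 ha, depth = V / A = 25.9 mm.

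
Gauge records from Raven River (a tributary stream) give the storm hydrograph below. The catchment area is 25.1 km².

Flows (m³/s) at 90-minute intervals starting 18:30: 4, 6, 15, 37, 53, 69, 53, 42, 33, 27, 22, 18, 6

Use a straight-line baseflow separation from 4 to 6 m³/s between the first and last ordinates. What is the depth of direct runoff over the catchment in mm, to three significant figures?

d ≈ 68.8 mm

Direct runoff: 0.00, 1.83, 10.67, 32.50, 48.33, 64.17, 48.00, 36.83, 27.67, 21.50, 16.33, 12.17, 0.00 m³/s; ΣQ_DR = 320.0 m³/s.
V = ΣQ_DR · Δt = 320.0 × 5400 s = 1.728 × 10^6 m³.
Over A = 25.1 km², depth = V / A = 68.8 mm.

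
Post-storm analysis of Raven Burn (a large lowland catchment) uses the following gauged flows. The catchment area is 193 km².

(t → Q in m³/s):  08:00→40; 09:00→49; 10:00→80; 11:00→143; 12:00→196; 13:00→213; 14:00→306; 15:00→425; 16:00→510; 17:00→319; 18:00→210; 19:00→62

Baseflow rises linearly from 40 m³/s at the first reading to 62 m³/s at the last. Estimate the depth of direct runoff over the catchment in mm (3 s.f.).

Direct runoff: 0.00, 7.00, 36.00, 97.00, 148.00, 163.00, 254.00, 371.00, 454.00, 261.00, 150.00, 0.00 m³/s; ΣQ_DR = 1941 m³/s.
V = ΣQ_DR · Δt = 1941 × 3600 s = 6.988 × 10^6 m³.
Over A = 193 km², depth = V / A = 36.2 mm.

d ≈ 36.2 mm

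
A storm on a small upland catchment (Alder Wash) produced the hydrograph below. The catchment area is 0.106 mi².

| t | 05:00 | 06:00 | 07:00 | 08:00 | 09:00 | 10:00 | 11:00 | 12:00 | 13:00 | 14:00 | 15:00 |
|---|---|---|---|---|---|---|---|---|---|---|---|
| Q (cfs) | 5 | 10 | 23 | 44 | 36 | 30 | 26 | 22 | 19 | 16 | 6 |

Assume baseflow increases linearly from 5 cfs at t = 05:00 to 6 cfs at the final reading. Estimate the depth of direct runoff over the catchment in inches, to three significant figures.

Direct runoff: 0.00, 4.90, 17.80, 38.70, 30.60, 24.50, 20.40, 16.30, 13.20, 10.10, 0.00 cfs; ΣQ_DR = 176.5 cfs.
V = ΣQ_DR · Δt = 176.5 × 3600 s = 6.354 × 10^5 ft³.
Over A = 0.106 mi², depth = V / A = 2.58 in.

d ≈ 2.58 in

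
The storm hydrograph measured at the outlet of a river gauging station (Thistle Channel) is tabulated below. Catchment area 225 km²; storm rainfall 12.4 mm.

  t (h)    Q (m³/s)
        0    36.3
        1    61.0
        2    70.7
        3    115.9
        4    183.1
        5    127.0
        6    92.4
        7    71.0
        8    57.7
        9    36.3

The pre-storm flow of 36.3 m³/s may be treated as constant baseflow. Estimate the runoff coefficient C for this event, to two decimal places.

C ≈ 0.63

ΣQ_DR = 488.4 m³/s; V = ΣQ_DR·Δt = 1.758 × 10^6 m³.
Runoff depth d = V / A = 7.814 mm.
C = d / P = 7.814 / 12.4 = 0.63.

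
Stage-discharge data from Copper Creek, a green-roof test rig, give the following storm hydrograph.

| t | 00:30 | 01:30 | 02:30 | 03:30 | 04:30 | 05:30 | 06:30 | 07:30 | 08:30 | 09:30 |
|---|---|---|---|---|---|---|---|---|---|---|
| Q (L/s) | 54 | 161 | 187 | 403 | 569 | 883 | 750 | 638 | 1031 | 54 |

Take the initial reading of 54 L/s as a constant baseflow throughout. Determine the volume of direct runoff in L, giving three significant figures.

V ≈ 1.51 × 10^7 L

Direct-runoff ordinates (Q − Q_b): 0.0, 107.0, 133.0, 349.0, 515.0, 829.0, 696.0, 584.0, 977.0, 0.0 L/s.
ΣQ_DR = 4190 L/s.
With Δt = 1 h = 3600 s, V = ΣQ_DR · Δt = 4190 × 3600 = 1.51 × 10^7 L.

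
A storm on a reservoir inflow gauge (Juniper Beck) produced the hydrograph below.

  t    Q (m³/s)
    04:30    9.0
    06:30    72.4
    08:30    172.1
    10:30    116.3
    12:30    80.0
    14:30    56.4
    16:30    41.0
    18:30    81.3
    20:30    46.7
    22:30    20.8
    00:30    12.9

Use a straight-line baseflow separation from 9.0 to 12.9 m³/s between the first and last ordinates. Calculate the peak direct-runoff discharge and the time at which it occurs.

Subtracting baseflow gives direct-runoff ordinates: 0.00, 63.01, 162.32, 106.13, 69.44, 45.45, 29.66, 69.57, 34.58, 8.29, 0.00 m³/s.
The maximum is 162.32 m³/s, occurring at the reading for t = 08:30.

Q_p = 162.32 m³/s at t = 08:30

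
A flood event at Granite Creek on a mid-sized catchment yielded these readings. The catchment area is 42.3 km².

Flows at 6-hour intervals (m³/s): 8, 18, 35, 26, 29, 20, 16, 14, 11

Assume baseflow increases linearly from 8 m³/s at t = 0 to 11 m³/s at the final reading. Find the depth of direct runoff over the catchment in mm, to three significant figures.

Direct runoff: 0.00, 9.62, 26.25, 16.88, 19.50, 10.12, 5.75, 3.38, 0.00 m³/s; ΣQ_DR = 91.50 m³/s.
V = ΣQ_DR · Δt = 91.50 × 21600 s = 1.976 × 10^6 m³.
Over A = 42.3 km², depth = V / A = 46.7 mm.

d ≈ 46.7 mm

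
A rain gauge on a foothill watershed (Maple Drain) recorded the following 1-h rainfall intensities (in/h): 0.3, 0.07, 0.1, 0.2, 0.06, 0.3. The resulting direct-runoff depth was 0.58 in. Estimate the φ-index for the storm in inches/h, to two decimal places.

φ ≈ 0.08 in/h

Only the 4 blocks with intensity above φ contribute runoff: 0.3, 0.1, 0.2, 0.3 in/h.
Σ(I−φ)·Δt = d  ⇒  (0.3+0.1+0.2+0.3 − 4φ)·1 = 0.58
φ = (0.9000 − 0.58/1) / 4 = 0.08 in/h.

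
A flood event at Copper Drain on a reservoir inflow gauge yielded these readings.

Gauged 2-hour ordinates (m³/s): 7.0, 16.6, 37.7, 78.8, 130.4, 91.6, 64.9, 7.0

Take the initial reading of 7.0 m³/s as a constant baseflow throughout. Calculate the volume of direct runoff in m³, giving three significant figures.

V ≈ 2.72 × 10^6 m³

Direct-runoff ordinates (Q − Q_b): 0.0, 9.6, 30.7, 71.8, 123.4, 84.6, 57.9, 0.0 m³/s.
ΣQ_DR = 378.0 m³/s.
With Δt = 2 h = 7200 s, V = ΣQ_DR · Δt = 378.0 × 7200 = 2.72 × 10^6 m³.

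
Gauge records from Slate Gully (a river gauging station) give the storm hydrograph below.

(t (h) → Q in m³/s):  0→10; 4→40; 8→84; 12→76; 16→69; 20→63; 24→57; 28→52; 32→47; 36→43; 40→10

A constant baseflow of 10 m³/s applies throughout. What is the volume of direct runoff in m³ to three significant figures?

Direct-runoff ordinates (Q − Q_b): 0.0, 30.0, 74.0, 66.0, 59.0, 53.0, 47.0, 42.0, 37.0, 33.0, 0.0 m³/s.
ΣQ_DR = 441.0 m³/s.
With Δt = 4 h = 14400 s, V = ΣQ_DR · Δt = 441.0 × 14400 = 6.35 × 10^6 m³.

V ≈ 6.35 × 10^6 m³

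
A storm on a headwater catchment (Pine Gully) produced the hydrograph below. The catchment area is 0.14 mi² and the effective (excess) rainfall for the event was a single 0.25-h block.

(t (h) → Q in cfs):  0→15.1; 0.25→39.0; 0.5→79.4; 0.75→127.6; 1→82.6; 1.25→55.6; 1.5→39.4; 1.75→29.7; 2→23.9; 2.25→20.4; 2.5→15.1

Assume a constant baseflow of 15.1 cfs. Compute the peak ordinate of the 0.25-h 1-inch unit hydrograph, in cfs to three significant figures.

U_p ≈ 112 cfs

Direct runoff: 0.0, 23.9, 64.3, 112.5, 67.5, 40.5, 24.3, 14.6, 8.8, 5.3, 0.0 cfs; ΣQ_DR = 361.7 cfs, peak = 112.5 cfs.
Runoff depth d = ΣQ_DR·Δt / A = 361.7 × 900 / (0.14 mi²) = 1.001 in.
The 1-inch UH is the DRH scaled by (1 in)/d, so U_p = 112.5 × 1/1.001 = 112 cfs.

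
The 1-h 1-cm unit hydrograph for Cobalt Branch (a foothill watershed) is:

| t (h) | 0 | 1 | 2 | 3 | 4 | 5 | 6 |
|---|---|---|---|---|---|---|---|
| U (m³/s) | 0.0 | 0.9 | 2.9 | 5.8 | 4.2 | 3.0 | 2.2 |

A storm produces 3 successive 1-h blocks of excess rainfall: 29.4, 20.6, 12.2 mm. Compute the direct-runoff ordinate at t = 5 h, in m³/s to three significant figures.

By discrete convolution, Q_j = Σ (P_i / 10 mm) · U_{j−i}.
At t = 5 h (j=5): Q = (29.4/10)·3.0 + (20.6/10)·4.2 + (12.2/10)·5.8 = 24.5 m³/s.

Q ≈ 24.5 m³/s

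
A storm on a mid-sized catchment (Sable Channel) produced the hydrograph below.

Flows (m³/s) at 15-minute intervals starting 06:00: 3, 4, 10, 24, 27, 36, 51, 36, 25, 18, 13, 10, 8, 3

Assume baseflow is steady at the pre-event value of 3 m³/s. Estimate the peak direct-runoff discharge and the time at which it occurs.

Q_p = 48.0 m³/s at t = 07:30

Subtracting baseflow gives direct-runoff ordinates: 0.0, 1.0, 7.0, 21.0, 24.0, 33.0, 48.0, 33.0, 22.0, 15.0, 10.0, 7.0, 5.0, 0.0 m³/s.
The maximum is 48.0 m³/s, occurring at the reading for t = 07:30.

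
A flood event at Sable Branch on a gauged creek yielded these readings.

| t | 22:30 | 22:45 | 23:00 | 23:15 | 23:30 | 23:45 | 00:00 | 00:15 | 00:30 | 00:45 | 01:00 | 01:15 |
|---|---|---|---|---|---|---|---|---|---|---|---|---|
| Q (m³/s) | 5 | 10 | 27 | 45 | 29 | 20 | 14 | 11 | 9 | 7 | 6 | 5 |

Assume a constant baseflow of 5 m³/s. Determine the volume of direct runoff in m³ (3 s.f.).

V ≈ 1.15 × 10^5 m³

Direct-runoff ordinates (Q − Q_b): 0.0, 5.0, 22.0, 40.0, 24.0, 15.0, 9.0, 6.0, 4.0, 2.0, 1.0, 0.0 m³/s.
ΣQ_DR = 128.0 m³/s.
With Δt = 0.25 h = 900 s, V = ΣQ_DR · Δt = 128.0 × 900 = 1.15 × 10^5 m³.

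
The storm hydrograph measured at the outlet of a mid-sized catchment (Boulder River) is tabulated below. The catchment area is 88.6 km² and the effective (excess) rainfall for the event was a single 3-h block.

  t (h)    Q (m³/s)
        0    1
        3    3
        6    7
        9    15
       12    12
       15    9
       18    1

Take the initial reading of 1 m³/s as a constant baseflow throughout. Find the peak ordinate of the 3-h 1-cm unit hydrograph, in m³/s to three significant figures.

U_p ≈ 28.0 m³/s

Direct runoff: 0.0, 2.0, 6.0, 14.0, 11.0, 8.0, 0.0 m³/s; ΣQ_DR = 41.00 m³/s, peak = 14.0 m³/s.
Runoff depth d = ΣQ_DR·Δt / A = 41.00 × 10800 / (88.6 km²) = 4.998 mm.
The 1-cm UH is the DRH scaled by (10 mm)/d, so U_p = 14.0 × 10/4.998 = 28.0 m³/s.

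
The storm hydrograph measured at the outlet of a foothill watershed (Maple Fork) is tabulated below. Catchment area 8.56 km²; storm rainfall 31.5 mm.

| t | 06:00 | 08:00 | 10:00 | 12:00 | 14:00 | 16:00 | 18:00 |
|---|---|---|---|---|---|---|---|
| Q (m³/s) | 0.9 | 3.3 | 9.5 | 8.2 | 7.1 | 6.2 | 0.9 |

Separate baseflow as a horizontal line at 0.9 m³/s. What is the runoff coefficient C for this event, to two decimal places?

C ≈ 0.80

ΣQ_DR = 29.80 m³/s; V = ΣQ_DR·Δt = 2.146 × 10^5 m³.
Runoff depth d = V / A = 25.07 mm.
C = d / P = 25.07 / 31.5 = 0.80.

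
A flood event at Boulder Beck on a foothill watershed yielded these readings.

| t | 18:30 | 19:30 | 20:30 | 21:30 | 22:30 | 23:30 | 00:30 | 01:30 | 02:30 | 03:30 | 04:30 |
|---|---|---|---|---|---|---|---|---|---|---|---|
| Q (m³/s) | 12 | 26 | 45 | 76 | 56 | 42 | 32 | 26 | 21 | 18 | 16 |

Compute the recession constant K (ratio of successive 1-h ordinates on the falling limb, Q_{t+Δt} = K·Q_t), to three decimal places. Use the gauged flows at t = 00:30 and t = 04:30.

K ≈ 0.841

Using the recession-limb readings at t = 00:30 and t = 04:30: Q falls from 32 to 16 m³/s over 4 intervals.
K = (Q₂/Q₁)^(1/4) = (16/32)^(1/4) = 0.841.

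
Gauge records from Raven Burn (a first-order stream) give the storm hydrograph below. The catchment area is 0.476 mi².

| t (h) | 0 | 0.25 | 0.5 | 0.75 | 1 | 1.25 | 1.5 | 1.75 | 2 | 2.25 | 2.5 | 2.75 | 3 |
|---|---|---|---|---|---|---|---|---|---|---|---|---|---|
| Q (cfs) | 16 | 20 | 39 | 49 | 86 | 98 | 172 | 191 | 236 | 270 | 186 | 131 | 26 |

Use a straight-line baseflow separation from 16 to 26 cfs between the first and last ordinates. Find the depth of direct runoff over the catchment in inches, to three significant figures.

Direct runoff: 0.00, 3.17, 21.33, 30.50, 66.67, 77.83, 151.00, 169.17, 213.33, 246.50, 161.67, 105.83, 0.00 cfs; ΣQ_DR = 1247 cfs.
V = ΣQ_DR · Δt = 1247 × 900 s = 1.122 × 10^6 ft³.
Over A = 0.476 mi², depth = V / A = 1.01 in.

d ≈ 1.01 in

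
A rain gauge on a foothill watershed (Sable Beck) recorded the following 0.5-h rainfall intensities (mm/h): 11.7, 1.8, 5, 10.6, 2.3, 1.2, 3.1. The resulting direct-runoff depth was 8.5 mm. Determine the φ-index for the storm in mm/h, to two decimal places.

Only the 3 blocks with intensity above φ contribute runoff: 11.7, 5, 10.6 mm/h.
Σ(I−φ)·Δt = d  ⇒  (11.7+5+10.6 − 3φ)·0.5 = 8.5
φ = (27.30 − 8.5/0.5) / 3 = 3.43 mm/h.

φ ≈ 3.43 mm/h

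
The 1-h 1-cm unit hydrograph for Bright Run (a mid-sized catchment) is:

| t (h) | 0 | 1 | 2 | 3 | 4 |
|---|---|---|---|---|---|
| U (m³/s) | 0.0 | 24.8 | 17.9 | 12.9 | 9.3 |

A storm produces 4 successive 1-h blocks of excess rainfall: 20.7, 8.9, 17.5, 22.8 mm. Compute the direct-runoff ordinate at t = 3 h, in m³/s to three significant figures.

Q ≈ 86.0 m³/s

By discrete convolution, Q_j = Σ (P_i / 10 mm) · U_{j−i}.
At t = 3 h (j=3): Q = (20.7/10)·12.9 + (8.9/10)·17.9 + (17.5/10)·24.8 + (22.8/10)·0.0 = 86.0 m³/s.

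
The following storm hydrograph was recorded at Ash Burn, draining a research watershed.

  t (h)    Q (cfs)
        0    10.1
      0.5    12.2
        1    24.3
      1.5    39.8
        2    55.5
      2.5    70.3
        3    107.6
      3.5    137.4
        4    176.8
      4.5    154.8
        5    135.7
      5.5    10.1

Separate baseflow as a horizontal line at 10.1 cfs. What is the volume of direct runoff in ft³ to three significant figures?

V ≈ 1.46 × 10^6 ft³

Direct-runoff ordinates (Q − Q_b): 0.0, 2.1, 14.2, 29.7, 45.4, 60.2, 97.5, 127.3, 166.7, 144.7, 125.6, 0.0 cfs.
ΣQ_DR = 813.4 cfs.
With Δt = 0.5 h = 1800 s, V = ΣQ_DR · Δt = 813.4 × 1800 = 1.46 × 10^6 ft³.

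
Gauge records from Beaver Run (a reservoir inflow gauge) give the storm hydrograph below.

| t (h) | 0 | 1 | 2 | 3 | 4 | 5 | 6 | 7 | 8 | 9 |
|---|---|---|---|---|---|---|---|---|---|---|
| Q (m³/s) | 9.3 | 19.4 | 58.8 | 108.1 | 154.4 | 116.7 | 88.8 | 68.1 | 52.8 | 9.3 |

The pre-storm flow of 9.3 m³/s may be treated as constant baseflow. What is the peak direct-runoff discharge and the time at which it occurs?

Subtracting baseflow gives direct-runoff ordinates: 0.0, 10.1, 49.5, 98.8, 145.1, 107.4, 79.5, 58.8, 43.5, 0.0 m³/s.
The maximum is 145.1 m³/s, occurring at the reading for t = 4 h.

Q_p = 145.1 m³/s at t = 4 h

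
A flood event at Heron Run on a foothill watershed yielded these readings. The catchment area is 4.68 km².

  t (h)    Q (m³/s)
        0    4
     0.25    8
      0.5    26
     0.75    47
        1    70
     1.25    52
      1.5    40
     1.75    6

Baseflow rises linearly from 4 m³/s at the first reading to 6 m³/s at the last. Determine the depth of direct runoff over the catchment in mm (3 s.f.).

d ≈ 41.0 mm

Direct runoff: 0.00, 3.71, 21.43, 42.14, 64.86, 46.57, 34.29, 0.00 m³/s; ΣQ_DR = 213.0 m³/s.
V = ΣQ_DR · Δt = 213.0 × 900 s = 1.917 × 10^5 m³.
Over A = 4.68 km², depth = V / A = 41.0 mm.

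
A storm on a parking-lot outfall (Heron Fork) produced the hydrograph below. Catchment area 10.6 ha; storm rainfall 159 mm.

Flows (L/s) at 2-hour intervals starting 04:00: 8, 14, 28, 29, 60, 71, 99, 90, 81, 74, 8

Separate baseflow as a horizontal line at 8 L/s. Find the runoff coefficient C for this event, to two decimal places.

ΣQ_DR = 474.0 L/s; V = ΣQ_DR·Δt = 3.413 × 10^6 L.
Runoff depth d = V / A = 32.20 mm.
C = d / P = 32.20 / 159 = 0.20.

C ≈ 0.20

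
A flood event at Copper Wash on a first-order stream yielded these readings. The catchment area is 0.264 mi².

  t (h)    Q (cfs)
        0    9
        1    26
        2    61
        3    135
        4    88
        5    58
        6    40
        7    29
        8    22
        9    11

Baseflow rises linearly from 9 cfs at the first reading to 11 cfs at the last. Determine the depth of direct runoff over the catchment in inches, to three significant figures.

Direct runoff: 0.00, 16.78, 51.56, 125.33, 78.11, 47.89, 29.67, 18.44, 11.22, 0.00 cfs; ΣQ_DR = 379.0 cfs.
V = ΣQ_DR · Δt = 379.0 × 3600 s = 1.364 × 10^6 ft³.
Over A = 0.264 mi², depth = V / A = 2.22 in.

d ≈ 2.22 in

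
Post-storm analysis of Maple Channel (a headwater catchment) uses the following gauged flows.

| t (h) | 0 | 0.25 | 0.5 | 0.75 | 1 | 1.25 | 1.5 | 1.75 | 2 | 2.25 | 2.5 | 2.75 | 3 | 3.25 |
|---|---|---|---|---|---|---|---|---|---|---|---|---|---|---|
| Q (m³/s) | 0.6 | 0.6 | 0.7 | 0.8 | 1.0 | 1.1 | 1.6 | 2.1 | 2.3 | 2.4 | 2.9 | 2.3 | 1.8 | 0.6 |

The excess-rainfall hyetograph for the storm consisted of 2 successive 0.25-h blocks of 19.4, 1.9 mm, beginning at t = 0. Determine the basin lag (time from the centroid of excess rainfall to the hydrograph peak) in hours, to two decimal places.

t_L ≈ 2.35 h

Centroid of excess rainfall: t_c = Σ P_i·t̄_i / ΣP_i = 0.1473 h (block centres at 0.125, 0.375 h).
Hydrograph peak occurs at t = 2.5 h, so basin lag t_L = 2.5 − 0.1473 = 2.35 h.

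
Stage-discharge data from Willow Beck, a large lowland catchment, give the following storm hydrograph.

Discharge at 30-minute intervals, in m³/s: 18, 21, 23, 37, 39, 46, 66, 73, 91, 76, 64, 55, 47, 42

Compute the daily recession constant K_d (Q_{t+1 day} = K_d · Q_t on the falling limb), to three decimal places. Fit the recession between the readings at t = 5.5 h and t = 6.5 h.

K_d ≈ 0.002

Between t = 5.5 h and t = 6.5 h the flow falls from 55 to 42 m³/s over 2×0.5 h = 1 h.
Per-interval ratio K = (42/55)^(1/2) = 0.8739; K_d = K^(24/0.5) = 0.002.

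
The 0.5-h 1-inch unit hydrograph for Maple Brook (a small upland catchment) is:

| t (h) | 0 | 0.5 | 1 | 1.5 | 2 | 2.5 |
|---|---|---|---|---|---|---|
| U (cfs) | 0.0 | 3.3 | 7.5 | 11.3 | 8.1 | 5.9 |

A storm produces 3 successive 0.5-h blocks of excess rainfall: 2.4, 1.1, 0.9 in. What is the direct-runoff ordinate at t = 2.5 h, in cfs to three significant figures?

By discrete convolution, Q_j = Σ (P_i / 1 in) · U_{j−i}.
At t = 2.5 h (j=5): Q = (2.4/1)·5.9 + (1.1/1)·8.1 + (0.9/1)·11.3 = 33.2 cfs.

Q ≈ 33.2 cfs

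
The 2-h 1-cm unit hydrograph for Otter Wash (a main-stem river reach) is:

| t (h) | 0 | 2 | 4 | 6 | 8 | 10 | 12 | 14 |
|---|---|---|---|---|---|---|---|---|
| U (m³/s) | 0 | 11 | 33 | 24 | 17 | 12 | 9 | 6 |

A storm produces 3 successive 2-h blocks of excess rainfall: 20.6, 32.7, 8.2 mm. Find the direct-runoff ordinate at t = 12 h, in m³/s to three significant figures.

By discrete convolution, Q_j = Σ (P_i / 10 mm) · U_{j−i}.
At t = 12 h (j=6): Q = (20.6/10)·9 + (32.7/10)·12 + (8.2/10)·17 = 71.7 m³/s.

Q ≈ 71.7 m³/s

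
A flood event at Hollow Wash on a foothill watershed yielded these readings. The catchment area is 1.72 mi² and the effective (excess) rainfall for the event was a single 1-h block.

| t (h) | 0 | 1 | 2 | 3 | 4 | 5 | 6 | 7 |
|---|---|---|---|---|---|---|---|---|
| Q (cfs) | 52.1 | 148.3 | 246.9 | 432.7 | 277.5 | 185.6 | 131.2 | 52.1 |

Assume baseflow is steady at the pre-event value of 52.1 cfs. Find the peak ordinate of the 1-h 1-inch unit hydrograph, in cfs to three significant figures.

U_p ≈ 381 cfs

Direct runoff: 0.0, 96.2, 194.8, 380.6, 225.4, 133.5, 79.1, 0.0 cfs; ΣQ_DR = 1110 cfs, peak = 380.6 cfs.
Runoff depth d = ΣQ_DR·Δt / A = 1110 × 3600 / (1.72 mi²) = 0.9997 in.
The 1-inch UH is the DRH scaled by (1 in)/d, so U_p = 380.6 × 1/0.9997 = 381 cfs.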